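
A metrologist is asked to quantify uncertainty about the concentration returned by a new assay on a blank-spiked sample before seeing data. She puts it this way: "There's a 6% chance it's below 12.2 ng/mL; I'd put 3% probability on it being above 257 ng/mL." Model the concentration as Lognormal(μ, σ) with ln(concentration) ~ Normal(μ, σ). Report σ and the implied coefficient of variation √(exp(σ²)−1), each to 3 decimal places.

σ ≈ 0.887, CV ≈ 1.094

If T ~ Lognormal(μ,σ) then ln T ~ Normal(μ,σ), so the p-quantile of ln T is μ + z_p·σ.
ln(12.2) = 2.501 and ln(257) = 5.549; z_{0.06} = -1.555, z_{0.97} = 1.881.
σ = (5.549 − 2.501)/(1.881 − (-1.555)) = 0.887.
μ = 2.501 − (-1.555)·0.887 = 3.881.
CV = √(exp(σ²)−1) = √(exp(0.7869)−1) = 1.094.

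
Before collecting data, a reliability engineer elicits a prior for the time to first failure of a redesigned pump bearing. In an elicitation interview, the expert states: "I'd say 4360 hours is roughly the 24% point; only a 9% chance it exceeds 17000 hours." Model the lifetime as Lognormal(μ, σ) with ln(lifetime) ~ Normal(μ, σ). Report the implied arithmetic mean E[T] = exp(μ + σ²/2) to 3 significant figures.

If T ~ Lognormal(μ,σ) then ln T ~ Normal(μ,σ), so the p-quantile of ln T is μ + z_p·σ.
ln(4360) = 8.38 and ln(17000) = 9.741; z_{0.24} = -0.7063, z_{0.91} = 1.341.
σ = (9.741 − 8.38)/(1.341 − (-0.7063)) = 0.665.
μ = 8.38 − (-0.7063)·0.665 = 8.850.
E[T] = exp(μ + σ²/2) = exp(8.850 + 0.2209) = 8700 hours.

E[T] ≈ 8700 hours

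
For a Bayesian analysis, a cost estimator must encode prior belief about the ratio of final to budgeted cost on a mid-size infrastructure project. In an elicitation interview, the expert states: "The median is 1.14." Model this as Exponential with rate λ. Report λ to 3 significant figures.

λ ≈ 0.608

Exponential median = ln 2 / λ, so λ = ln 2 / 1.14 = 0.608.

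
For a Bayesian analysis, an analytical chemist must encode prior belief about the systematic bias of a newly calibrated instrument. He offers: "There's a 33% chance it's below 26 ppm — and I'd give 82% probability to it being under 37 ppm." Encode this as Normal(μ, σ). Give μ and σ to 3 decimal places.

The p-quantile of Normal(μ,σ) is μ + z_p·σ, with z_{0.33} = -0.4399 and z_{0.82} = 0.9154.
Eliminate σ: μ = (z₂·x₁ − z₁·x₂)/(z₂ − z₁) = (0.9154·26 − (-0.4399)·37)/1.355 = 29.571.
Then σ = (x₂ − x₁)/(z₂ − z₁) = (37 − 26)/1.355 = 8.116.

μ = 29.571, σ = 8.116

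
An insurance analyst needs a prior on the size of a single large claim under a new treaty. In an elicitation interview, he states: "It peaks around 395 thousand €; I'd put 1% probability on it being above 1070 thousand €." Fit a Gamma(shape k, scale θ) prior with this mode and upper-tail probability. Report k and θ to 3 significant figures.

Gamma(k,θ) with k>1 has mode (k−1)θ, so θ = 395/(k−1).
Need P(X < 1070) = 0.99 with θ tied to k this way. Start at k = 2, θ = 395: P(X<1070) ≈ 0.753.
Too low — raise k to concentrate. Iterating converges to k ≈ 5.64.
Then θ = 395/(5.64−1) ≈ 85.1.

k ≈ 5.64, θ ≈ 85.1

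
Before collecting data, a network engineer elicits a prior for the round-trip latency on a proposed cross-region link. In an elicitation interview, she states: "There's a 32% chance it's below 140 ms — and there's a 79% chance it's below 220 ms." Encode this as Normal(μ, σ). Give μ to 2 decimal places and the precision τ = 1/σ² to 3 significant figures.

μ = 169.37, τ = 0.000254

The p-quantile of Normal(μ,σ) is μ + z_p·σ, with z_{0.32} = -0.4677 and z_{0.79} = 0.8064.
Eliminate σ: μ = (z₂·x₁ − z₁·x₂)/(z₂ − z₁) = (0.8064·140 − (-0.4677)·220)/1.274 = 169.37.
Then σ = (x₂ − x₁)/(z₂ − z₁) = (220 − 140)/1.274 = 62.79.
Precision τ = 1/σ² = 1/62.79² = 0.000254.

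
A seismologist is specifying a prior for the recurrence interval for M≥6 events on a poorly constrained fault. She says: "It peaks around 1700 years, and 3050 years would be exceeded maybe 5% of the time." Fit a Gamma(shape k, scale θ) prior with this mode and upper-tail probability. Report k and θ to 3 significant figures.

k ≈ 9.16, θ ≈ 208

Gamma(k,θ) with k>1 has mode (k−1)θ, so θ = 1700/(k−1).
Need P(X < 3050) = 0.95 with θ tied to k this way. Start at k = 2, θ = 1700: P(X<3050) ≈ 0.535.
Too low — raise k to concentrate. Iterating converges to k ≈ 9.16.
Then θ = 1700/(9.16−1) ≈ 208.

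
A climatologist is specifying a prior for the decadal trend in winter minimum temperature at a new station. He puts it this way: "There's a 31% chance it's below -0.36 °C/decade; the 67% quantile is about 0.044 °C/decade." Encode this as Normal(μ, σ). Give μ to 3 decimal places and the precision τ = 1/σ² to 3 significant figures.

μ = -0.146, τ = 5.36

The p-quantile of Normal(μ,σ) is μ + z_p·σ, with z_{0.31} = -0.4959 and z_{0.67} = 0.4399.
Eliminate σ: μ = (z₂·x₁ − z₁·x₂)/(z₂ − z₁) = (0.4399·-0.36 − (-0.4959)·0.044)/0.9358 = -0.146.
Then σ = (x₂ − x₁)/(z₂ − z₁) = (0.044 − -0.36)/0.9358 = 0.432.
Precision τ = 1/σ² = 1/0.4317² = 5.36.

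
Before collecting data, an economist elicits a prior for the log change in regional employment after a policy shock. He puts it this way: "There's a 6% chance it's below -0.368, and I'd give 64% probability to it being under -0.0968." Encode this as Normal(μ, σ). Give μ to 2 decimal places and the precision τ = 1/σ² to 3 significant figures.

μ = -0.15, τ = 49.8

For Normal(μ,σ), the p-quantile is μ + z_p·σ. Here z_{0.06} = -1.555, z_{0.64} = 0.3585.
So -0.368 = μ − 1.555σ and -0.0968 = μ + 0.3585σ.
Subtracting: σ = (-0.0968 − -0.368)/(0.3585 − (-1.555)) = 0.14.
Then μ = -0.368 − (-1.555)·0.14 = -0.15.
Precision τ = 1/σ² = 1/0.1417² = 49.8.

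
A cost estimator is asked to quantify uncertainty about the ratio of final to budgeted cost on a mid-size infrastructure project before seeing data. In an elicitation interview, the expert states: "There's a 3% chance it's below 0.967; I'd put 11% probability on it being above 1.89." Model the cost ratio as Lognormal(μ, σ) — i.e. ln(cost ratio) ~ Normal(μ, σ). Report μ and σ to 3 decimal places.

If T ~ Lognormal(μ,σ) then ln T ~ Normal(μ,σ), so the p-quantile of ln T is μ + z_p·σ.
ln(0.967) = -0.03356 and ln(1.89) = 0.6366; z_{0.03} = -1.881, z_{0.89} = 1.227.
σ = (0.6366 − -0.03356)/(1.227 − (-1.881)) = 0.216.
μ = -0.03356 − (-1.881)·0.216 = 0.372.

μ ≈ 0.372, σ ≈ 0.216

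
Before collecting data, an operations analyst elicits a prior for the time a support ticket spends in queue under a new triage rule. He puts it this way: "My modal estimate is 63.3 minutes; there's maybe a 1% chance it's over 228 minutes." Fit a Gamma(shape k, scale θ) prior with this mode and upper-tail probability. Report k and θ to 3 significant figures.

k ≈ 3.62, θ ≈ 24.2

Gamma(k,θ) with k>1 has mode (k−1)θ, so θ = 63.3/(k−1).
Need P(X < 228) = 0.99 with θ tied to k this way. Start at k = 2, θ = 63.3: P(X<228) ≈ 0.874.
Too low — raise k to concentrate. Iterating converges to k ≈ 3.62.
Then θ = 63.3/(3.62−1) ≈ 24.2.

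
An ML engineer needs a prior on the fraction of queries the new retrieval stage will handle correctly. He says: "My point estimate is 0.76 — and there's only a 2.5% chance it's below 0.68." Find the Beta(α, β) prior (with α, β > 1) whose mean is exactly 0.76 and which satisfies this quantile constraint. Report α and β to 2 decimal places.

With mean 0.76 fixed, write α = 0.76s, β = 0.24s where s = α+β.
Need P(θ < 0.68) = 0.025 under Beta(0.76s, 0.24s). Normal approximation: (q−m)/√(m(1−m)/s) ≈ z_{0.025} = -1.96, so s ≈ 0.76·0.24·(-1.96)²/(0.68−0.76)² = 109.5.
At s = 109.5: P(θ<0.68) ≈ 0.030. Adjusting to match 0.025 gives s ≈ 119.95.
So α = 0.76·119.95 ≈ 91.16, β = 0.24·119.95 ≈ 28.79.

α ≈ 91.16, β ≈ 28.79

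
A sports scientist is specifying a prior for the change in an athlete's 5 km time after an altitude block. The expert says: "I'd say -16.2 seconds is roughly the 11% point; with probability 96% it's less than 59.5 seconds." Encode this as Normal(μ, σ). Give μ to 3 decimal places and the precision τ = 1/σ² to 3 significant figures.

μ = 14.986, τ = 0.00155

The p-quantile of Normal(μ,σ) is μ + z_p·σ, with z_{0.11} = -1.227 and z_{0.96} = 1.751.
Eliminate σ: μ = (z₂·x₁ − z₁·x₂)/(z₂ − z₁) = (1.751·-16.2 − (-1.227)·59.5)/2.977 = 14.986.
Then σ = (x₂ − x₁)/(z₂ − z₁) = (59.5 − -16.2)/2.977 = 25.426.
Precision τ = 1/σ² = 1/25.43² = 0.00155.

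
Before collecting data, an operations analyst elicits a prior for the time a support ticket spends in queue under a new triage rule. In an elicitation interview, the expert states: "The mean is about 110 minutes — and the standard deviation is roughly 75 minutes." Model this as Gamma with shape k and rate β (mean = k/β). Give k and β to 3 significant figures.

k ≈ 2.15, β ≈ 0.0196

For Gamma(k, rate β): mean = k/β, variance = k/β², so CV = 1/√k.
CV = SD/mean = 75/110 = 0.6818, hence k = 1/CV² = 2.15.
Then β = k/mean = 2.15/110 = 0.0196.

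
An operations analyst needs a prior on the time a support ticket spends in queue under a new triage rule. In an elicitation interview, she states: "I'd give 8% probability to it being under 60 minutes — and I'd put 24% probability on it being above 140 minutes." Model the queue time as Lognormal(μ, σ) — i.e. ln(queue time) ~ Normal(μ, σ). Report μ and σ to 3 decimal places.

If T ~ Lognormal(μ,σ) then ln T ~ Normal(μ,σ), so the p-quantile of ln T is μ + z_p·σ.
ln(60) = 4.094 and ln(140) = 4.942; z_{0.08} = -1.405, z_{0.76} = 0.7063.
σ = (4.942 − 4.094)/(0.7063 − (-1.405)) = 0.401.
μ = 4.094 − (-1.405)·0.401 = 4.658.

μ ≈ 4.658, σ ≈ 0.401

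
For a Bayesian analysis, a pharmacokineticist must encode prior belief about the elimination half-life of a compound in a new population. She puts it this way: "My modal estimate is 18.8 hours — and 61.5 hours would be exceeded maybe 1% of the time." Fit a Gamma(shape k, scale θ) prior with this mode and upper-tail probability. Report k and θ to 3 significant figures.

Gamma(k,θ) with k>1 has mode (k−1)θ, so θ = 18.8/(k−1).
Need P(X < 61.5) = 0.99 with θ tied to k this way. Start at k = 2, θ = 18.8: P(X<61.5) ≈ 0.838.
Too low — raise k to concentrate. Iterating converges to k ≈ 4.14.
Then θ = 18.8/(4.14−1) ≈ 5.99.

k ≈ 4.14, θ ≈ 5.99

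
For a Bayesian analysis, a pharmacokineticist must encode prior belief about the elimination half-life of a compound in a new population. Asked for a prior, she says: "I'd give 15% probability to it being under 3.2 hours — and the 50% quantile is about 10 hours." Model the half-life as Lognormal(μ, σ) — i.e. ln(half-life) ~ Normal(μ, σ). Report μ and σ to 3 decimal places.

μ ≈ 2.303, σ ≈ 1.099

If T ~ Lognormal(μ,σ) then ln T ~ Normal(μ,σ), so the p-quantile of ln T is μ + z_p·σ.
ln(3.2) = 1.163 and ln(10) = 2.303; z_{0.15} = -1.036, z_{0.5} = 0.
σ = (2.303 − 1.163)/(0 − (-1.036)) = 1.099.
μ = 1.163 − (-1.036)·1.099 = 2.303.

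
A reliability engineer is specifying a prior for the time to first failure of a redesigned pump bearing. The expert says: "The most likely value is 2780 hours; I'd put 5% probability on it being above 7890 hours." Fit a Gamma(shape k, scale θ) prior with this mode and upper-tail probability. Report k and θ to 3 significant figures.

Gamma(k,θ) with k>1 has mode (k−1)θ, so θ = 2780/(k−1).
Need P(X < 7890) = 0.95 with θ tied to k this way. Start at k = 2, θ = 2780: P(X<7890) ≈ 0.775.
Too low — raise k to concentrate. Iterating converges to k ≈ 3.46.
Then θ = 2780/(3.46−1) ≈ 1130.

k ≈ 3.46, θ ≈ 1130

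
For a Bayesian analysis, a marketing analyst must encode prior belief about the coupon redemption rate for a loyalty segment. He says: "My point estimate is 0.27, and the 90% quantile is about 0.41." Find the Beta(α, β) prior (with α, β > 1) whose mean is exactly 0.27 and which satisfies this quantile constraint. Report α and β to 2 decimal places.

With mean 0.27 fixed, write α = 0.27s, β = 0.73s where s = α+β.
Need P(θ < 0.41) = 0.9 under Beta(0.27s, 0.73s). Normal approximation: (q−m)/√(m(1−m)/s) ≈ z_{0.9} = 1.28, so s ≈ 0.27·0.73·(1.28)²/(0.41−0.27)² = 16.5.
At s = 16.5: P(θ<0.41) ≈ 0.895. Adjusting to match 0.9 gives s ≈ 17.38.
So α = 0.27·17.38 ≈ 4.69, β = 0.73·17.38 ≈ 12.69.

α ≈ 4.69, β ≈ 12.69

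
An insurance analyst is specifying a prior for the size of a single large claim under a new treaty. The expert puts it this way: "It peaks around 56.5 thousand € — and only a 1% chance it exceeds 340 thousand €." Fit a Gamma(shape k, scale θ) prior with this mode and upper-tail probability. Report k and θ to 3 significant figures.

k ≈ 2.15, θ ≈ 49.2

Gamma(k,θ) with k>1 has mode (k−1)θ, so θ = 56.5/(k−1).
Need P(X < 340) = 0.99 with θ tied to k this way. Start at k = 2, θ = 56.5: P(X<340) ≈ 0.983.
Too low — raise k to concentrate. Iterating converges to k ≈ 2.15.
Then θ = 56.5/(2.15−1) ≈ 49.2.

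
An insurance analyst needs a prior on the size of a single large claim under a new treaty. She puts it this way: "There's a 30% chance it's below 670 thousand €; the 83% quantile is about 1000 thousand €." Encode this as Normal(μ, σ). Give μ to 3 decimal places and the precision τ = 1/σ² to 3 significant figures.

The p-quantile of Normal(μ,σ) is μ + z_p·σ, with z_{0.3} = -0.5244 and z_{0.83} = 0.9542.
Eliminate σ: μ = (z₂·x₁ − z₁·x₂)/(z₂ − z₁) = (0.9542·670 − (-0.5244)·1000)/1.479 = 787.041.
Then σ = (x₂ − x₁)/(z₂ − z₁) = (1000 − 670)/1.479 = 223.189.
Precision τ = 1/σ² = 1/223.2² = 2.01e-05.

μ = 787.041, τ = 2.01e-05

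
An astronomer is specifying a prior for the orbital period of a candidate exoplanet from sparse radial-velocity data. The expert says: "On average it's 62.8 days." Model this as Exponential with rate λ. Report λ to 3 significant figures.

λ ≈ 0.0159

Exponential mean = 1/λ, so λ = 1/62.8 = 0.0159.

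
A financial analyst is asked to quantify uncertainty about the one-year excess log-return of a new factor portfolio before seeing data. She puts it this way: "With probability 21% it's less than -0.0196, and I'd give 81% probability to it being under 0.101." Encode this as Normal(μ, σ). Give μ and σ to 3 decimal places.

The p-quantile of Normal(μ,σ) is μ + z_p·σ, with z_{0.21} = -0.8064 and z_{0.81} = 0.8779.
Eliminate σ: μ = (z₂·x₁ − z₁·x₂)/(z₂ − z₁) = (0.8779·-0.0196 − (-0.8064)·0.101)/1.684 = 0.038.
Then σ = (x₂ − x₁)/(z₂ − z₁) = (0.101 − -0.0196)/1.684 = 0.072.

μ = 0.038, σ = 0.072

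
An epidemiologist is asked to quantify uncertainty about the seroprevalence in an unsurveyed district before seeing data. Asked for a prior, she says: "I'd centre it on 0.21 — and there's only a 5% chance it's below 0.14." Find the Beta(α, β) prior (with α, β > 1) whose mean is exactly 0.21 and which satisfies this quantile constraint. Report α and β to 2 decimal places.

α ≈ 16.87, β ≈ 63.47

With mean 0.21 fixed, write α = 0.21s, β = 0.79s where s = α+β.
Need P(θ < 0.14) = 0.05 under Beta(0.21s, 0.79s). Normal approximation: (q−m)/√(m(1−m)/s) ≈ z_{0.05} = -1.64, so s ≈ 0.21·0.79·(-1.64)²/(0.14−0.21)² = 91.6.
At s = 91.6: P(θ<0.14) ≈ 0.039. Adjusting to match 0.05 gives s ≈ 80.34.
So α = 0.21·80.34 ≈ 16.87, β = 0.79·80.34 ≈ 63.47.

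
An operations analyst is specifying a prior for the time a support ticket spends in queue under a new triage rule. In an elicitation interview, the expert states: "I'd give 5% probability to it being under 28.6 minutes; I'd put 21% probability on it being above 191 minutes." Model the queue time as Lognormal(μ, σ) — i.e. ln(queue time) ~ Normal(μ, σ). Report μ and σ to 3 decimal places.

μ ≈ 4.628, σ ≈ 0.775

If T ~ Lognormal(μ,σ) then ln T ~ Normal(μ,σ), so the p-quantile of ln T is μ + z_p·σ.
ln(28.6) = 3.353 and ln(191) = 5.252; z_{0.05} = -1.645, z_{0.79} = 0.8064.
σ = (5.252 − 3.353)/(0.8064 − (-1.645)) = 0.775.
μ = 3.353 − (-1.645)·0.775 = 4.628.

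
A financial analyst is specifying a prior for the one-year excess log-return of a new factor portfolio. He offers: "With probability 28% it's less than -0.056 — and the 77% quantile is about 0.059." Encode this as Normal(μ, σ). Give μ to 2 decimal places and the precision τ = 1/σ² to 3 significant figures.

The p-quantile of Normal(μ,σ) is μ + z_p·σ, with z_{0.28} = -0.5828 and z_{0.77} = 0.7388.
Eliminate σ: μ = (z₂·x₁ − z₁·x₂)/(z₂ − z₁) = (0.7388·-0.056 − (-0.5828)·0.059)/1.322 = -0.01.
Then σ = (x₂ − x₁)/(z₂ − z₁) = (0.059 − -0.056)/1.322 = 0.09.
Precision τ = 1/σ² = 1/0.08701² = 132.

μ = -0.01, τ = 132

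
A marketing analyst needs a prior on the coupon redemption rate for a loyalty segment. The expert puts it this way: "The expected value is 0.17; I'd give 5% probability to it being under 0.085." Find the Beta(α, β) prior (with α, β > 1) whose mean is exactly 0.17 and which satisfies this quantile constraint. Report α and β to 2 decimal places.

α ≈ 7.05, β ≈ 34.42

With mean 0.17 fixed, write α = 0.17s, β = 0.83s where s = α+β.
Need P(θ < 0.085) = 0.05 under Beta(0.17s, 0.83s). Normal approximation: (q−m)/√(m(1−m)/s) ≈ z_{0.05} = -1.64, so s ≈ 0.17·0.83·(-1.64)²/(0.085−0.17)² = 52.8.
At s = 52.8: P(θ<0.085) ≈ 0.030. Adjusting to match 0.05 gives s ≈ 41.47.
So α = 0.17·41.47 ≈ 7.05, β = 0.83·41.47 ≈ 34.42.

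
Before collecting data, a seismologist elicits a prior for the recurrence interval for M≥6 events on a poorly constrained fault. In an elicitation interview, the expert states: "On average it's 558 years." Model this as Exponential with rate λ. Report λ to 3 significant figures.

Exponential mean = 1/λ, so λ = 1/558.0 = 0.00179.

λ ≈ 0.00179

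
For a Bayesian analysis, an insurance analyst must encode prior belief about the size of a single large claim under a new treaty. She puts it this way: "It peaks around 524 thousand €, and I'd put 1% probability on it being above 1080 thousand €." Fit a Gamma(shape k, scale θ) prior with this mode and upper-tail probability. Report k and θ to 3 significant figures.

Gamma(k,θ) with k>1 has mode (k−1)θ, so θ = 524/(k−1).
Need P(X < 1080) = 0.99 with θ tied to k this way. Start at k = 2, θ = 524: P(X<1080) ≈ 0.610.
Too low — raise k to concentrate. Iterating converges to k ≈ 10.3.
Then θ = 524/(10.3−1) ≈ 56.1.

k ≈ 10.3, θ ≈ 56.1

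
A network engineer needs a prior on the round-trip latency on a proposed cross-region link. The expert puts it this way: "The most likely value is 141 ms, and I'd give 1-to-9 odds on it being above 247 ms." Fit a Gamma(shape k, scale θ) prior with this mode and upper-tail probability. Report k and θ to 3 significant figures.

Gamma(k,θ) with k>1 has mode (k−1)θ, so θ = 141/(k−1).
Need P(X < 247) = 0.9 with θ tied to k this way. Start at k = 2, θ = 141: P(X<247) ≈ 0.523.
Too low — raise k to concentrate. Iterating converges to k ≈ 7.04.
Then θ = 141/(7.04−1) ≈ 23.3.

k ≈ 7.04, θ ≈ 23.3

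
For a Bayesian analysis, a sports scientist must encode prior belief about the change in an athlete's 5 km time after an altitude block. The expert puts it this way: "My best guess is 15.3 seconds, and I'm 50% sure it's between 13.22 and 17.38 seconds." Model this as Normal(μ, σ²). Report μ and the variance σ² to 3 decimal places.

A symmetric 50% interval runs μ ± z·σ with z = 0.6745.
Half-width = 2.08, so σ = 2.08/0.6745 = 3.0838 and σ² = 9.510.
μ is the stated best guess, 15.300.

μ = 15.300, σ² = 9.510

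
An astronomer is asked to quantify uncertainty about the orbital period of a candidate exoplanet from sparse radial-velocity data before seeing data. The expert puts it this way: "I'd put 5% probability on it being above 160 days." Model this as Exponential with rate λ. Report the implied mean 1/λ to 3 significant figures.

mean ≈ 53.4 days

P(T > 160.0) = e^(−λ·160.0) = 0.05, so λ = −ln(0.05)/160.0 = 0.0187.
Mean = 1/λ = 53.4 days.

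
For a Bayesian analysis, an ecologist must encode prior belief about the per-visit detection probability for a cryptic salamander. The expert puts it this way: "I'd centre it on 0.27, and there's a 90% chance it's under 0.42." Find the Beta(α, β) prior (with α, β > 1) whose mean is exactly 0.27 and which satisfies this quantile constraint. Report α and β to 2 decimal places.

α ≈ 4.09, β ≈ 11.07

With mean 0.27 fixed, write α = 0.27s, β = 0.73s where s = α+β.
Need P(θ < 0.42) = 0.9 under Beta(0.27s, 0.73s). Normal approximation: (q−m)/√(m(1−m)/s) ≈ z_{0.9} = 1.28, so s ≈ 0.27·0.73·(1.28)²/(0.42−0.27)² = 14.4.
At s = 14.4: P(θ<0.42) ≈ 0.895. Adjusting to match 0.9 gives s ≈ 15.16.
So α = 0.27·15.16 ≈ 4.09, β = 0.73·15.16 ≈ 11.07.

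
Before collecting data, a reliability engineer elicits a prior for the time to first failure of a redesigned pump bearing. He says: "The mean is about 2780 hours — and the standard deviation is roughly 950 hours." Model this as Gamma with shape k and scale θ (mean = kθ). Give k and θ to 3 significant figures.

k ≈ 8.56, θ ≈ 325

For Gamma(k, scale θ): mean = kθ, variance = kθ², so CV = 1/√k.
CV = SD/mean = 950/2780 = 0.3417, hence k = 1/CV² = 8.56.
Then θ = mean/k = 2780/8.56 = 325.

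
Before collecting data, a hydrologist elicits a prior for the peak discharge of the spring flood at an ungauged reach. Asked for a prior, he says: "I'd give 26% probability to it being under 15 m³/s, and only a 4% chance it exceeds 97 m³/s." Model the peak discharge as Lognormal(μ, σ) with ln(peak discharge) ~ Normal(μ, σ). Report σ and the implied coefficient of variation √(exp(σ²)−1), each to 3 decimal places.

If T ~ Lognormal(μ,σ) then ln T ~ Normal(μ,σ), so the p-quantile of ln T is μ + z_p·σ.
ln(15) = 2.708 and ln(97) = 4.575; z_{0.26} = -0.6433, z_{0.96} = 1.751.
σ = (4.575 − 2.708)/(1.751 − (-0.6433)) = 0.780.
μ = 2.708 − (-0.6433)·0.780 = 3.210.
CV = √(exp(σ²)−1) = √(exp(0.6080)−1) = 0.915.

σ ≈ 0.780, CV ≈ 0.915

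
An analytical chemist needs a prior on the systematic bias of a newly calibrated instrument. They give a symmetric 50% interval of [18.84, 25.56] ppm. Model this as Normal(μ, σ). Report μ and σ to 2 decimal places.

A symmetric 50% interval runs μ ± z·σ with z = 0.6745.
Half-width = 3.36, so σ = 3.36/0.6745 = 4.98.
μ is the interval midpoint, 22.20.

μ = 22.20, σ = 4.98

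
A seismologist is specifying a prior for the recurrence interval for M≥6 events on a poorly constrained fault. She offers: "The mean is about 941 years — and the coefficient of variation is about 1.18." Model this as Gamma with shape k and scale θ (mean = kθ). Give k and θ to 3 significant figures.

k ≈ 0.718, θ ≈ 1310

For Gamma(k, scale θ): mean = kθ, variance = kθ², so CV = 1/√k.
CV = 1.18, hence k = 1/CV² = 0.718.
Then θ = mean/k = 941/0.718 = 1310.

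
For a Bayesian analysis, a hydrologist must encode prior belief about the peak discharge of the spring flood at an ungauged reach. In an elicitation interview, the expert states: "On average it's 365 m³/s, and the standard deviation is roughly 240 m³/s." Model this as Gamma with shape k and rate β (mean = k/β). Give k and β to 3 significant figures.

k ≈ 2.31, β ≈ 0.00634

For Gamma(k, rate β): mean = k/β, variance = k/β², so CV = 1/√k.
CV = SD/mean = 240/365 = 0.6575, hence k = 1/CV² = 2.31.
Then β = k/mean = 2.31/365 = 0.00634.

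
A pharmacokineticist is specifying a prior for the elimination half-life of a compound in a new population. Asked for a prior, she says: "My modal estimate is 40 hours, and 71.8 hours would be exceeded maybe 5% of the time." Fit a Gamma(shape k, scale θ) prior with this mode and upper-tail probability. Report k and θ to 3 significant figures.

Gamma(k,θ) with k>1 has mode (k−1)θ, so θ = 40/(k−1).
Need P(X < 71.8) = 0.95 with θ tied to k this way. Start at k = 2, θ = 40: P(X<71.8) ≈ 0.536.
Too low — raise k to concentrate. Iterating converges to k ≈ 9.14.
Then θ = 40/(9.14−1) ≈ 4.91.

k ≈ 9.14, θ ≈ 4.91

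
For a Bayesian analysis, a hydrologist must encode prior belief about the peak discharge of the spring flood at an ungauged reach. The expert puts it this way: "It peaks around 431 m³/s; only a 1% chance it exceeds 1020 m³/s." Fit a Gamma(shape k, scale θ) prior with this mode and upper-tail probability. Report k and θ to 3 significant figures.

Gamma(k,θ) with k>1 has mode (k−1)θ, so θ = 431/(k−1).
Need P(X < 1020) = 0.99 with θ tied to k this way. Start at k = 2, θ = 431: P(X<1020) ≈ 0.684.
Too low — raise k to concentrate. Iterating converges to k ≈ 7.4.
Then θ = 431/(7.4−1) ≈ 67.3.

k ≈ 7.4, θ ≈ 67.3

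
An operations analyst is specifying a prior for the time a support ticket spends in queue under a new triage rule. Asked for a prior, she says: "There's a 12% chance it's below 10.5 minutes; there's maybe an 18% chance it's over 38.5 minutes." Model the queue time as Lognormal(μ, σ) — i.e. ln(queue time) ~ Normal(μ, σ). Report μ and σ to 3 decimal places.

μ ≈ 3.082, σ ≈ 0.622

If T ~ Lognormal(μ,σ) then ln T ~ Normal(μ,σ), so the p-quantile of ln T is μ + z_p·σ.
ln(10.5) = 2.351 and ln(38.5) = 3.651; z_{0.12} = -1.175, z_{0.82} = 0.9154.
σ = (3.651 − 2.351)/(0.9154 − (-1.175)) = 0.622.
μ = 2.351 − (-1.175)·0.622 = 3.082.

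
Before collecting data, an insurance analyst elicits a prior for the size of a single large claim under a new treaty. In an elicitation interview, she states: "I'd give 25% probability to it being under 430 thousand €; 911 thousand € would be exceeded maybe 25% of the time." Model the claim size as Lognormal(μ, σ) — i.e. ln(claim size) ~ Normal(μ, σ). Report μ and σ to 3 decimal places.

μ ≈ 6.439, σ ≈ 0.557

If T ~ Lognormal(μ,σ) then ln T ~ Normal(μ,σ), so the p-quantile of ln T is μ + z_p·σ.
ln(430) = 6.064 and ln(911) = 6.815; z_{0.25} = -0.6745, z_{0.75} = 0.6745.
σ = (6.815 − 6.064)/(0.6745 − (-0.6745)) = 0.557.
μ = 6.064 − (-0.6745)·0.557 = 6.439.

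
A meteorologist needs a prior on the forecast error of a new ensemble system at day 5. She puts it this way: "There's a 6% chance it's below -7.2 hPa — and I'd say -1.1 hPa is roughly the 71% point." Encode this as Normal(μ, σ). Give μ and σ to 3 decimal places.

The p-quantile of Normal(μ,σ) is μ + z_p·σ, with z_{0.06} = -1.555 and z_{0.71} = 0.5534.
Eliminate σ: μ = (z₂·x₁ − z₁·x₂)/(z₂ − z₁) = (0.5534·-7.2 − (-1.555)·-1.1)/2.108 = -2.701.
Then σ = (x₂ − x₁)/(z₂ − z₁) = (-1.1 − -7.2)/2.108 = 2.894.

μ = -2.701, σ = 2.894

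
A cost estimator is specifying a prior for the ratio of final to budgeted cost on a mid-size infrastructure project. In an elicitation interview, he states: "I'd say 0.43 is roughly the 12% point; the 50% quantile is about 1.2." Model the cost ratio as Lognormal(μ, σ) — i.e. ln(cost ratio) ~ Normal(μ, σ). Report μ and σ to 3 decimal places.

μ ≈ 0.182, σ ≈ 0.873

If T ~ Lognormal(μ,σ) then ln T ~ Normal(μ,σ), so the p-quantile of ln T is μ + z_p·σ.
ln(0.43) = -0.844 and ln(1.2) = 0.1823; z_{0.12} = -1.175, z_{0.5} = 0.
σ = (0.1823 − -0.844)/(0 − (-1.175)) = 0.873.
μ = -0.844 − (-1.175)·0.873 = 0.182.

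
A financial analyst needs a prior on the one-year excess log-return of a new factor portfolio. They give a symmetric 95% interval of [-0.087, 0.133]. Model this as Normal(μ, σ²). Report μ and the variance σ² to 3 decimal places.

μ = 0.023, σ² = 0.003

A symmetric 95% interval runs μ ± z·σ with z = 1.96.
Half-width = 0.11, so σ = 0.11/1.96 = 0.0561 and σ² = 0.003.
μ is the interval midpoint, 0.023.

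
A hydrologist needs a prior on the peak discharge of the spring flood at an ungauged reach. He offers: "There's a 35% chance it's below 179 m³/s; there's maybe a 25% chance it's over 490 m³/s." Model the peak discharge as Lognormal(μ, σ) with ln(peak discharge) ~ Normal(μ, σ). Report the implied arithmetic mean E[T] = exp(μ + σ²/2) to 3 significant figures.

E[T] ≈ 405 m³/s

If T ~ Lognormal(μ,σ) then ln T ~ Normal(μ,σ), so the p-quantile of ln T is μ + z_p·σ.
ln(179) = 5.187 and ln(490) = 6.194; z_{0.35} = -0.3853, z_{0.75} = 0.6745.
σ = (6.194 − 5.187)/(0.6745 − (-0.3853)) = 0.950.
μ = 5.187 − (-0.3853)·0.950 = 5.554.
E[T] = exp(μ + σ²/2) = exp(5.554 + 0.4514) = 405 m³/s.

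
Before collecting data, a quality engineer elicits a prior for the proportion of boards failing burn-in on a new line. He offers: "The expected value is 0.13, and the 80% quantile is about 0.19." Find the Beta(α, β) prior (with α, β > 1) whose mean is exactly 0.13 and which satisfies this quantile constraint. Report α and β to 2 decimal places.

α ≈ 2.35, β ≈ 15.73

With mean 0.13 fixed, write α = 0.13s, β = 0.87s where s = α+β.
Need P(θ < 0.19) = 0.8 under Beta(0.13s, 0.87s). Normal approximation: (q−m)/√(m(1−m)/s) ≈ z_{0.8} = 0.842, so s ≈ 0.13·0.87·(0.842)²/(0.19−0.13)² = 22.3.
At s = 22.3: P(θ<0.19) ≈ 0.816. Adjusting to match 0.8 gives s ≈ 18.08.
So α = 0.13·18.08 ≈ 2.35, β = 0.87·18.08 ≈ 15.73.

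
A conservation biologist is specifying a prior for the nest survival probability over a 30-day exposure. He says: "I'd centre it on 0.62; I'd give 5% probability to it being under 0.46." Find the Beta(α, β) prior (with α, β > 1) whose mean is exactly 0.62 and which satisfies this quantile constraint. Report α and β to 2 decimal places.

α ≈ 15.95, β ≈ 9.78

With mean 0.62 fixed, write α = 0.62s, β = 0.38s where s = α+β.
Need P(θ < 0.46) = 0.05 under Beta(0.62s, 0.38s). Normal approximation: (q−m)/√(m(1−m)/s) ≈ z_{0.05} = -1.64, so s ≈ 0.62·0.38·(-1.64)²/(0.46−0.62)² = 24.9.
At s = 24.9: P(θ<0.46) ≈ 0.053. Adjusting to match 0.05 gives s ≈ 25.73.
So α = 0.62·25.73 ≈ 15.95, β = 0.38·25.73 ≈ 9.78.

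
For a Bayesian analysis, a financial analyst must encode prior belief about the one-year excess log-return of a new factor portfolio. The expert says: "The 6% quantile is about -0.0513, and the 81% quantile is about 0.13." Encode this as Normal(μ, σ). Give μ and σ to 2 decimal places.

μ = 0.06, σ = 0.07

For Normal(μ,σ), the p-quantile is μ + z_p·σ. Here z_{0.06} = -1.555, z_{0.81} = 0.8779.
So -0.0513 = μ − 1.555σ and 0.13 = μ + 0.8779σ.
Subtracting: σ = (0.13 − -0.0513)/(0.8779 − (-1.555)) = 0.07.
Then μ = -0.0513 − (-1.555)·0.07 = 0.06.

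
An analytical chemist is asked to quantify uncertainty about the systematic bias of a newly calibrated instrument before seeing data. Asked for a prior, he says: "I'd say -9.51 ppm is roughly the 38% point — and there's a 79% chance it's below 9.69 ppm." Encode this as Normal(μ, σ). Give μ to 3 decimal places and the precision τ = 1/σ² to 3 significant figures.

μ = -4.235, τ = 0.00335

For Normal(μ,σ), the p-quantile is μ + z_p·σ. Here z_{0.38} = -0.3055, z_{0.79} = 0.8064.
So -9.51 = μ − 0.3055σ and 9.69 = μ + 0.8064σ.
Subtracting: σ = (9.69 − -9.51)/(0.8064 − (-0.3055)) = 17.268.
Then μ = -9.51 − (-0.3055)·17.268 = -4.235.
Precision τ = 1/σ² = 1/17.27² = 0.00335.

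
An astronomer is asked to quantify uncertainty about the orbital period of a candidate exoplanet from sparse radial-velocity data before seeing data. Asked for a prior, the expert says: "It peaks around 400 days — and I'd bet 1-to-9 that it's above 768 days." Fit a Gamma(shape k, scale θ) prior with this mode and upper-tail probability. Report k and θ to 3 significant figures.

k ≈ 5.5, θ ≈ 89

Gamma(k,θ) with k>1 has mode (k−1)θ, so θ = 400/(k−1).
Need P(X < 768) = 0.9 with θ tied to k this way. Start at k = 2, θ = 400: P(X<768) ≈ 0.572.
Too low — raise k to concentrate. Iterating converges to k ≈ 5.5.
Then θ = 400/(5.5−1) ≈ 89.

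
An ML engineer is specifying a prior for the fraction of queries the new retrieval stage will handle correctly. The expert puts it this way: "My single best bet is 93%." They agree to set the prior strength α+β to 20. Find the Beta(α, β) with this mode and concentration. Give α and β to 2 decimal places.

α = 17.74, β = 2.26

For α,β > 1 the Beta mode is (α−1)/(α+β−2). With α+β = 20, the mode is (α−1)/18.
Set (α−1)/18 = 0.93 → α = 1 + 0.93·18 = 17.74.
β = 20 − α = 2.26.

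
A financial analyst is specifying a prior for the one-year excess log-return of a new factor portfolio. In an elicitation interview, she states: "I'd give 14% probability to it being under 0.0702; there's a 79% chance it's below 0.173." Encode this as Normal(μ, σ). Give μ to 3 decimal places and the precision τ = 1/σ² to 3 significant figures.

The p-quantile of Normal(μ,σ) is μ + z_p·σ, with z_{0.14} = -1.08 and z_{0.79} = 0.8064.
Eliminate σ: μ = (z₂·x₁ − z₁·x₂)/(z₂ − z₁) = (0.8064·0.0702 − (-1.08)·0.173)/1.887 = 0.129.
Then σ = (x₂ − x₁)/(z₂ − z₁) = (0.173 − 0.0702)/1.887 = 0.054.
Precision τ = 1/σ² = 1/0.05449² = 337.

μ = 0.129, τ = 337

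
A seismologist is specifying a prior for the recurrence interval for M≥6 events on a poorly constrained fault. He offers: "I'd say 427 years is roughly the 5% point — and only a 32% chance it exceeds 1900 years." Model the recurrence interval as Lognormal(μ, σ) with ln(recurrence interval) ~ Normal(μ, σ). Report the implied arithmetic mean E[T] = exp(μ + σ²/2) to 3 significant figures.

If T ~ Lognormal(μ,σ) then ln T ~ Normal(μ,σ), so the p-quantile of ln T is μ + z_p·σ.
ln(427) = 6.057 and ln(1900) = 7.55; z_{0.05} = -1.645, z_{0.68} = 0.4677.
σ = (7.55 − 6.057)/(0.4677 − (-1.645)) = 0.707.
μ = 6.057 − (-1.645)·0.707 = 7.219.
E[T] = exp(μ + σ²/2) = exp(7.219 + 0.2497) = 1750 years.

E[T] ≈ 1750 years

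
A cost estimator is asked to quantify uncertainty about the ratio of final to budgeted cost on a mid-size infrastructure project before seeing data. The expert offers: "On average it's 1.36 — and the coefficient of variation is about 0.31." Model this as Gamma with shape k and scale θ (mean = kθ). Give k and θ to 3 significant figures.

k ≈ 10.4, θ ≈ 0.131

For Gamma(k, scale θ): mean = kθ, variance = kθ², so CV = 1/√k.
CV = 0.31, hence k = 1/CV² = 10.4.
Then θ = mean/k = 1.36/10.4 = 0.131.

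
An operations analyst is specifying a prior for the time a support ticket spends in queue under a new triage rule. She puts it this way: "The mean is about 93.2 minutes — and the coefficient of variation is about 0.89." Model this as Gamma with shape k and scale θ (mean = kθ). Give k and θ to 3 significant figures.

k ≈ 1.26, θ ≈ 73.8

For Gamma(k, scale θ): mean = kθ, variance = kθ², so CV = 1/√k.
CV = 0.89, hence k = 1/CV² = 1.26.
Then θ = mean/k = 93.2/1.26 = 73.8.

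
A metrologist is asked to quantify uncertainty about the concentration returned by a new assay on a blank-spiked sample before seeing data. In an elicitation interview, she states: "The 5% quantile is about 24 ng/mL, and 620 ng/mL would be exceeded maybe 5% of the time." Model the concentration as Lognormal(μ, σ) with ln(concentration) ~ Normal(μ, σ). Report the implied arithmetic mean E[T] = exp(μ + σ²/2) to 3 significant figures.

E[T] ≈ 199 ng/mL

If T ~ Lognormal(μ,σ) then ln T ~ Normal(μ,σ), so the p-quantile of ln T is μ + z_p·σ.
ln(24) = 3.178 and ln(620) = 6.43; z_{0.05} = -1.645, z_{0.95} = 1.645.
σ = (6.43 − 3.178)/(1.645 − (-1.645)) = 0.988.
μ = 3.178 − (-1.645)·0.988 = 4.804.
E[T] = exp(μ + σ²/2) = exp(4.804 + 0.4885) = 199 ng/mL.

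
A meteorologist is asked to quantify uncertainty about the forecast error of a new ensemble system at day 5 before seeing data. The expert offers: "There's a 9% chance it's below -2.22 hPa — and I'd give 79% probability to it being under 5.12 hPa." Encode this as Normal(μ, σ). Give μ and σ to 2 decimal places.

μ = 2.36, σ = 3.42

For Normal(μ,σ), the p-quantile is μ + z_p·σ. Here z_{0.09} = -1.341, z_{0.79} = 0.8064.
So -2.22 = μ − 1.341σ and 5.12 = μ + 0.8064σ.
Subtracting: σ = (5.12 − -2.22)/(0.8064 − (-1.341)) = 3.42.
Then μ = -2.22 − (-1.341)·3.42 = 2.36.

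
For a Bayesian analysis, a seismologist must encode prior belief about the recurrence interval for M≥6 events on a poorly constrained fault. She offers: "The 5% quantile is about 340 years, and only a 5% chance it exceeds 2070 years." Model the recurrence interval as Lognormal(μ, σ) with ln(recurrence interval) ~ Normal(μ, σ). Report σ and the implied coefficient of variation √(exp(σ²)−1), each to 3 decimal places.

If T ~ Lognormal(μ,σ) then ln T ~ Normal(μ,σ), so the p-quantile of ln T is μ + z_p·σ.
ln(340) = 5.829 and ln(2070) = 7.635; z_{0.05} = -1.645, z_{0.95} = 1.645.
σ = (7.635 − 5.829)/(1.645 − (-1.645)) = 0.549.
μ = 5.829 − (-1.645)·0.549 = 6.732.
CV = √(exp(σ²)−1) = √(exp(0.3015)−1) = 0.593.

σ ≈ 0.549, CV ≈ 0.593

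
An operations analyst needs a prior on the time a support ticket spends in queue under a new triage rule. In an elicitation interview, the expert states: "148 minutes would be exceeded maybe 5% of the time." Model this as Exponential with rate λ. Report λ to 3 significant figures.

λ ≈ 0.0202

P(T > 148.0) = e^(−λ·148.0) = 0.05, so λ = −ln(0.05)/148.0 = 0.0202.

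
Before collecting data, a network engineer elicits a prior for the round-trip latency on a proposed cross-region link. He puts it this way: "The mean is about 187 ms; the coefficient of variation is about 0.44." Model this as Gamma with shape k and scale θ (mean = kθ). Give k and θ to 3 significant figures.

k ≈ 5.17, θ ≈ 36.2

For Gamma(k, scale θ): mean = kθ, variance = kθ², so CV = 1/√k.
CV = 0.44, hence k = 1/CV² = 5.17.
Then θ = mean/k = 187/5.17 = 36.2.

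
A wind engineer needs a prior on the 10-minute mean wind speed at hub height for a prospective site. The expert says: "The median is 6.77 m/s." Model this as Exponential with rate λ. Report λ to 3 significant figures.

Exponential median = ln 2 / λ, so λ = ln 2 / 6.77 = 0.102.

λ ≈ 0.102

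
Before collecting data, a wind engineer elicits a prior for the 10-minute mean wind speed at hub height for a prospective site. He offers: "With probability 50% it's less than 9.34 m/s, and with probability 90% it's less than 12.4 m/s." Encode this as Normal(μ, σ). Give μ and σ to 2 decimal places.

The p-quantile of Normal(μ,σ) is μ + z_p·σ, with z_{0.5} = 0 and z_{0.9} = 1.282.
Eliminate σ: μ = (z₂·x₁ − z₁·x₂)/(z₂ − z₁) = (1.282·9.34 − (0)·12.4)/1.282 = 9.34.
Then σ = (x₂ − x₁)/(z₂ − z₁) = (12.4 − 9.34)/1.282 = 2.39.

μ = 9.34, σ = 2.39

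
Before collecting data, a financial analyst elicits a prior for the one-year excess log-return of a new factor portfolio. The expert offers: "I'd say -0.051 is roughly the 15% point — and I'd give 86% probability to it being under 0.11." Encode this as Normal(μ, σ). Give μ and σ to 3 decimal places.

μ = 0.028, σ = 0.076

The p-quantile of Normal(μ,σ) is μ + z_p·σ, with z_{0.15} = -1.036 and z_{0.86} = 1.08.
Eliminate σ: μ = (z₂·x₁ − z₁·x₂)/(z₂ − z₁) = (1.08·-0.051 − (-1.036)·0.11)/2.117 = 0.028.
Then σ = (x₂ − x₁)/(z₂ − z₁) = (0.11 − -0.051)/2.117 = 0.076.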